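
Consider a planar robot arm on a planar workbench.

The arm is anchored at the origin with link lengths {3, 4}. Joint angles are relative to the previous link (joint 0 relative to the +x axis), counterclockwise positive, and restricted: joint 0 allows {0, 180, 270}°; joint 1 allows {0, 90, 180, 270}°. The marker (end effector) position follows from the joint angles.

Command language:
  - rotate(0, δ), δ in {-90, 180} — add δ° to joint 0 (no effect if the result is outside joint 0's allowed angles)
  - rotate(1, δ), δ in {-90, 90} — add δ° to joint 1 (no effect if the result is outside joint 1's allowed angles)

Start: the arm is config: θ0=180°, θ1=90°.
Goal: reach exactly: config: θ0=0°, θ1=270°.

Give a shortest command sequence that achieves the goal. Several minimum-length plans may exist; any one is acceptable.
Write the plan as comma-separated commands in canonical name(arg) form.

rotate(0, 180), rotate(1, -90), rotate(1, -90)

from: config: θ0=180°, θ1=90°
[1] after rotate(0, 180): config: θ0=0°, θ1=90°
[2] after rotate(1, -90): config: θ0=0°, θ1=0°
[3] after rotate(1, -90): config: θ0=0°, θ1=270°
no 2-step plan works, so 3 is optimal.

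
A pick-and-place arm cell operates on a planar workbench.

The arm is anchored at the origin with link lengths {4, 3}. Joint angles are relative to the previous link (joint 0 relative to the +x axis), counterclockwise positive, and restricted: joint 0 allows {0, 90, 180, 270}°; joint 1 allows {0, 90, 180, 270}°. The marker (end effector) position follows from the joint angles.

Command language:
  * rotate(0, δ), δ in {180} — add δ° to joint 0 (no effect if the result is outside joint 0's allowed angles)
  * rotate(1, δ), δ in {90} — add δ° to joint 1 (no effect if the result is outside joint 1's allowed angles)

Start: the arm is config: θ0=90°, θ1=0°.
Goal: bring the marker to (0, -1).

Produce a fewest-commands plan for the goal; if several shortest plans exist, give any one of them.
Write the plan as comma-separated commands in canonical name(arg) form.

rotate(0, 180), rotate(1, 90), rotate(1, 90)

from: config: θ0=90°, θ1=0°
1. rotate(0, 180) → config: θ0=270°, θ1=0°
2. rotate(1, 90) → config: θ0=270°, θ1=90°
3. rotate(1, 90) → config: θ0=270°, θ1=180°
no 2-step plan works, so 3 is optimal.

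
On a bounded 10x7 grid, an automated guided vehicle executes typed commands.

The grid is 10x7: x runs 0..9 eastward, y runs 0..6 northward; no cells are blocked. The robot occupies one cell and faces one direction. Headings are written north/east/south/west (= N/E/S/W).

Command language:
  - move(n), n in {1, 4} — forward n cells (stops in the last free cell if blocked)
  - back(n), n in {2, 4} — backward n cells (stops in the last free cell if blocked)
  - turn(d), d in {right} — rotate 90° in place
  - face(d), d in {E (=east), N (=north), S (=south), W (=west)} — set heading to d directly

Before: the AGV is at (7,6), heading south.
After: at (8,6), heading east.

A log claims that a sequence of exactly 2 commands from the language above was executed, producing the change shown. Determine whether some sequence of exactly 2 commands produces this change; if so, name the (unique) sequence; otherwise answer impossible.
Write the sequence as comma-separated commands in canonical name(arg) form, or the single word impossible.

key: order matters: swapping face(E) and move(1) lands elsewhere
start: at (7,6), heading south
step 1 (face(E)): at (7,6), heading east
step 2 (move(1)): at (8,6), heading east
all 81 alternatives checked — unique.

face(E), move(1)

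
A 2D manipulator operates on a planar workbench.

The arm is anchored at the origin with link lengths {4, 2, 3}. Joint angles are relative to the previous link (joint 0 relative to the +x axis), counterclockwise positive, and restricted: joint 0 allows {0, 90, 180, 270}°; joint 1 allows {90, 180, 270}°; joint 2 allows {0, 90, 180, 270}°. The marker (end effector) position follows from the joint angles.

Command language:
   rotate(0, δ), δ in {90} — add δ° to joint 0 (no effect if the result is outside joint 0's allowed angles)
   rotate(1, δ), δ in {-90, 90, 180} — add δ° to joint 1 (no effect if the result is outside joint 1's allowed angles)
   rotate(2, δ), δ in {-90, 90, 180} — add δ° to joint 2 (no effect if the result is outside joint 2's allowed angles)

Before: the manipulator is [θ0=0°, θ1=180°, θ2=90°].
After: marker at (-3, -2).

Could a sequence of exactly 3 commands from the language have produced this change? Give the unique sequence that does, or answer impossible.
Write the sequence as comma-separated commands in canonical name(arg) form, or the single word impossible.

t0: [θ0=0°, θ1=180°, θ2=90°]
[1] after rotate(0, 90): [θ0=90°, θ1=180°, θ2=90°]
[2] after rotate(0, 90): [θ0=180°, θ1=180°, θ2=90°]
[3] after rotate(0, 90): [θ0=270°, θ1=180°, θ2=90°]
uniquely the one of 343 3-step routes that fits.

rotate(0, 90), rotate(0, 90), rotate(0, 90)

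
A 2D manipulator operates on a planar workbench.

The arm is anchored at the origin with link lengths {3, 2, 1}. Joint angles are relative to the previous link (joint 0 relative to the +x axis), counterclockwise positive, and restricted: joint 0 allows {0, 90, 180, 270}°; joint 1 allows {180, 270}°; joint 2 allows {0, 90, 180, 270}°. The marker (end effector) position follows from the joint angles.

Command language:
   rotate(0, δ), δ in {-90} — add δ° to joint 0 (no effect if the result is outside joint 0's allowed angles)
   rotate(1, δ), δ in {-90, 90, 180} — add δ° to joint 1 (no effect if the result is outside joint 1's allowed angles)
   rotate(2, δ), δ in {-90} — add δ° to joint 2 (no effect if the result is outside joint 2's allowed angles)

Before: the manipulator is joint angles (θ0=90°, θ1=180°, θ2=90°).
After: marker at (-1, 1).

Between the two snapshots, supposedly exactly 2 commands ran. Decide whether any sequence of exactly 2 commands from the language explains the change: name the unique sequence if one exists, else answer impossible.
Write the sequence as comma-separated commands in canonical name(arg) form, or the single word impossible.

rotate(2, -90), rotate(2, -90)

initial: joint angles (θ0=90°, θ1=180°, θ2=90°)
1. rotate(2, -90) → joint angles (θ0=90°, θ1=180°, θ2=0°)
2. rotate(2, -90) → joint angles (θ0=90°, θ1=180°, θ2=270°)
no other 2-command option fits: unique.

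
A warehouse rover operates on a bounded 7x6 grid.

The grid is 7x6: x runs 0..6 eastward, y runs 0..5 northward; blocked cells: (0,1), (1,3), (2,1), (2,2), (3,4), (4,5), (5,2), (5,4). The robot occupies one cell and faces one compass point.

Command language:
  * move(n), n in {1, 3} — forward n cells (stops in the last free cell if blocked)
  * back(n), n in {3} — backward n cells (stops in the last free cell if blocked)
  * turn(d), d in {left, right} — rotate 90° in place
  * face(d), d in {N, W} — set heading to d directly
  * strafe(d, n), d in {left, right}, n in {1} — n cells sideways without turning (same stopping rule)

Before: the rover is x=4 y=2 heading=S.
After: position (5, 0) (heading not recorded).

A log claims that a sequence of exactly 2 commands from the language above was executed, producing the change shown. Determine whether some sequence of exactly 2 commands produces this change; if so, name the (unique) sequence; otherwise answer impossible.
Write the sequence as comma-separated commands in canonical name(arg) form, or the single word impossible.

key: move(3) runs into the grid edge before its full distance
t0: x=4 y=2 heading=S
t=1 move(3) ⇒ x=4 y=0 heading=S
t=2 strafe(left, 1) ⇒ x=5 y=0 heading=S
uniquely the one of 81 2-step routes that fits.

move(3), strafe(left, 1)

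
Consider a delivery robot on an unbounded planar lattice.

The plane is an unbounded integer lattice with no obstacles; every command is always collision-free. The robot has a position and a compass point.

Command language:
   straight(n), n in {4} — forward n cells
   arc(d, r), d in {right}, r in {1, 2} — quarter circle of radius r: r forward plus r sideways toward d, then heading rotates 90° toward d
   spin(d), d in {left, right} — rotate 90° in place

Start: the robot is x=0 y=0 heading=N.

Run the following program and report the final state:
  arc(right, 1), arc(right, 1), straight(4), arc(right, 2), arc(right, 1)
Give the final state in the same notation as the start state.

x=-1 y=-5 heading=N

from: x=0 y=0 heading=N
[1] after arc(right, 1): x=1 y=1 heading=E
[2] after arc(right, 1): x=2 y=0 heading=S
[3] after straight(4): x=2 y=-4 heading=S
[4] after arc(right, 2): x=0 y=-6 heading=W
[5] after arc(right, 1): x=-1 y=-5 heading=N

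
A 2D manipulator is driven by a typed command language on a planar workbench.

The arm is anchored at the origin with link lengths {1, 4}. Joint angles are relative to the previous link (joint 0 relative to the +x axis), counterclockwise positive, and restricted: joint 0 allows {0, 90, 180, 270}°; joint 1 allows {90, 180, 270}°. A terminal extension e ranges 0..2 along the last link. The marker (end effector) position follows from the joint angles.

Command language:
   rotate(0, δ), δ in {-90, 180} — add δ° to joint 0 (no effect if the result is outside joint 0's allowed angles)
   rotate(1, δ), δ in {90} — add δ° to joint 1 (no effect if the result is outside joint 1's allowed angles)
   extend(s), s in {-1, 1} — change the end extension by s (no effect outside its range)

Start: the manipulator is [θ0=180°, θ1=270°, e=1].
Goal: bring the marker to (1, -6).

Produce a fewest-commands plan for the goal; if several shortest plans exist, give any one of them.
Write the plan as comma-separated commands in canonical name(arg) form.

rotate(0, 180), extend(1)

from: [θ0=180°, θ1=270°, e=1]
1. rotate(0, 180) → [θ0=0°, θ1=270°, e=1]
2. extend(1) → [θ0=0°, θ1=270°, e=2]
nothing shorter than 2 reaches the goal.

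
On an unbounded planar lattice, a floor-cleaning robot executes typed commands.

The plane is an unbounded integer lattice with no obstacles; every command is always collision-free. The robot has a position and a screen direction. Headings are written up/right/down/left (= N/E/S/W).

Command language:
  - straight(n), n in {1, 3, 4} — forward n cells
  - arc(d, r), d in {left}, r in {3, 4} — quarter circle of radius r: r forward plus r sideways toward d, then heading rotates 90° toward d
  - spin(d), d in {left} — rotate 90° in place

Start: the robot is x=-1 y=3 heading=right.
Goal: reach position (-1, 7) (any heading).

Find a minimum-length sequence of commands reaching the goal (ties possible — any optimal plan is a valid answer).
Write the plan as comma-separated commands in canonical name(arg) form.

spin(left), straight(4)

begin: x=-1 y=3 heading=right
[1] after spin(left): x=-1 y=3 heading=up
[2] after straight(4): x=-1 y=7 heading=up
shorter routes all fall short; 2 is best.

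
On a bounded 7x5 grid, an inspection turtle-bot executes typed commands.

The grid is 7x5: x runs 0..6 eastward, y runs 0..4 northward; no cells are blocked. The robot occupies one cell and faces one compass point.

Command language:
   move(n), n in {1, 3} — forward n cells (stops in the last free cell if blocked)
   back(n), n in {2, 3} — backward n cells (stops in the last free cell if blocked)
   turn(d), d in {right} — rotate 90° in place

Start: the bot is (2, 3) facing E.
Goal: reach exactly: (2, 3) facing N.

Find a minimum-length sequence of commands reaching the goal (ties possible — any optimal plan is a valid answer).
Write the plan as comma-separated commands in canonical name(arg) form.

start: (2, 3) facing E
step 1 (turn(right)): (2, 3) facing S
step 2 (turn(right)): (2, 3) facing W
step 3 (turn(right)): (2, 3) facing N
no 2-step plan works, so 3 is optimal.

turn(right), turn(right), turn(right)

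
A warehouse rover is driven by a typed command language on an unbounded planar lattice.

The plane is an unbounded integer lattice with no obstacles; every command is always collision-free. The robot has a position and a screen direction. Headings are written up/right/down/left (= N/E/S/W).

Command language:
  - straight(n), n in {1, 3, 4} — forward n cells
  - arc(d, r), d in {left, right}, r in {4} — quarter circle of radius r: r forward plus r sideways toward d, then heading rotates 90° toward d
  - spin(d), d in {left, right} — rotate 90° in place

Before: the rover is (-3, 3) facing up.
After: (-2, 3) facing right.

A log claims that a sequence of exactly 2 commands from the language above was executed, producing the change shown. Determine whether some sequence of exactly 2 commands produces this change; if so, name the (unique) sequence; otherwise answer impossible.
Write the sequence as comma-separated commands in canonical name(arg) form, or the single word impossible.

spin(right), straight(1)

key: cell and facing (now E) both changed — the 2 commands mix motion and turning
start: (-3, 3) facing up
1. spin(right) → (-3, 3) facing right
2. straight(1) → (-2, 3) facing right
all 49 alternatives checked — unique.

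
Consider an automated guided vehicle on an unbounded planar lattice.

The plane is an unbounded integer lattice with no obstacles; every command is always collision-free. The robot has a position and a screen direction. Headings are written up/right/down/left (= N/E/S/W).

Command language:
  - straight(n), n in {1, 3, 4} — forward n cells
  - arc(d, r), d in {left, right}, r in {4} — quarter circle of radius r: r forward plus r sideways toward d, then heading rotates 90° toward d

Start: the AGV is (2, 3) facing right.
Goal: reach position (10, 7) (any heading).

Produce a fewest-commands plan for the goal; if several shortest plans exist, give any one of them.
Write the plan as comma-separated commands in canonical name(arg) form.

straight(4), arc(left, 4)

begin: (2, 3) facing right
1. straight(4) → (6, 3) facing right
2. arc(left, 4) → (10, 7) facing up
minimal: 2 command(s), checked below 2.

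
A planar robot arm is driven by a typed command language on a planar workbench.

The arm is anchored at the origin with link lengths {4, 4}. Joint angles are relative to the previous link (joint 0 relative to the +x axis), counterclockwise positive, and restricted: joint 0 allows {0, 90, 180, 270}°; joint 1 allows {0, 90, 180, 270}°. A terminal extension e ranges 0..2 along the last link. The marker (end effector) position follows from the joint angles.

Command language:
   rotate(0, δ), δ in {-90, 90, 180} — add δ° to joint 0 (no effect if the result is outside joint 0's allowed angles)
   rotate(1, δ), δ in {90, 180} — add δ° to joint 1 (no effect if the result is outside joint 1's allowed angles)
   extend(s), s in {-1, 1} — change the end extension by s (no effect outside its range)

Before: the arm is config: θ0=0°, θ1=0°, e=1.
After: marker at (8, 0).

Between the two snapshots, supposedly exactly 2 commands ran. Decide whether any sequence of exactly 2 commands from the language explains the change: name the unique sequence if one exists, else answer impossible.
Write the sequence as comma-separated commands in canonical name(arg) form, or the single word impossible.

extend(-1), extend(-1)

initial: config: θ0=0°, θ1=0°, e=1
[1] after extend(-1): config: θ0=0°, θ1=0°, e=0
[2] after extend(-1): config: θ0=0°, θ1=0°, e=0
no other 2-command option fits: unique.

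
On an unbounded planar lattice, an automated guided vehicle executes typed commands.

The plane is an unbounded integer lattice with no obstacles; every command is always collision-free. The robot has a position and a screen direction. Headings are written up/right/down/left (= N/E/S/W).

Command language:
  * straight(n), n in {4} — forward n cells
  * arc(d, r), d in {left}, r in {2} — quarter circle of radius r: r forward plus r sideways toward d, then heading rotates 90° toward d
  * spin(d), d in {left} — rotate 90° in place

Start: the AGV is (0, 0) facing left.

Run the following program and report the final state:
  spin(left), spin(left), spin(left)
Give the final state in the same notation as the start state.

begin: (0, 0) facing left
t=1 spin(left) ⇒ (0, 0) facing down
t=2 spin(left) ⇒ (0, 0) facing right
t=3 spin(left) ⇒ (0, 0) facing up

(0, 0) facing up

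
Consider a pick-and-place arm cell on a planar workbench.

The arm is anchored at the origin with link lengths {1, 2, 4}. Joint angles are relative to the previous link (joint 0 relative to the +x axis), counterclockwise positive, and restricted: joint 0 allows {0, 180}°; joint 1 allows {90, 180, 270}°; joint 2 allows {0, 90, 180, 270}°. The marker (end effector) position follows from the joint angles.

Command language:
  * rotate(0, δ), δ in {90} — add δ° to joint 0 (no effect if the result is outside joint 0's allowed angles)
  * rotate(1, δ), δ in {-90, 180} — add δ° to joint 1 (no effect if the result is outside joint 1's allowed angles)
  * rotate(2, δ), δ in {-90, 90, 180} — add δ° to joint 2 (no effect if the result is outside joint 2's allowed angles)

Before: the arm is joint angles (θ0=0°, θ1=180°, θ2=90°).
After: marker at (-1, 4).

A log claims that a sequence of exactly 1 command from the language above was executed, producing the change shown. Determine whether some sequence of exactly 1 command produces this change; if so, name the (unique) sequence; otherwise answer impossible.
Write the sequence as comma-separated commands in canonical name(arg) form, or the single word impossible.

begin: joint angles (θ0=0°, θ1=180°, θ2=90°)
1. rotate(2, 180) → joint angles (θ0=0°, θ1=180°, θ2=270°)
all 6 alternatives checked — unique.

rotate(2, 180)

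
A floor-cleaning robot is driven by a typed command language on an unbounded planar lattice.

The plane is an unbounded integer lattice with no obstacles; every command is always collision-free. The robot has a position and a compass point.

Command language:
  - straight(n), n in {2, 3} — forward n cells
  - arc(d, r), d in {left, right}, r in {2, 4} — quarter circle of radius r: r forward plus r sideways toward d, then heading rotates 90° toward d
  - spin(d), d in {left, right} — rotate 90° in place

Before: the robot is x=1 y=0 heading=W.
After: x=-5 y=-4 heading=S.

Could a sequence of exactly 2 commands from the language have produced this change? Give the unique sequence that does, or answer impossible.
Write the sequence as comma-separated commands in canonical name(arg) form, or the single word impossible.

key: order matters: swapping straight(2) and arc(left, 4) lands elsewhere
start: x=1 y=0 heading=W
1. straight(2) → x=-1 y=0 heading=W
2. arc(left, 4) → x=-5 y=-4 heading=S
uniquely the one of 64 2-step routes that fits.

straight(2), arc(left, 4)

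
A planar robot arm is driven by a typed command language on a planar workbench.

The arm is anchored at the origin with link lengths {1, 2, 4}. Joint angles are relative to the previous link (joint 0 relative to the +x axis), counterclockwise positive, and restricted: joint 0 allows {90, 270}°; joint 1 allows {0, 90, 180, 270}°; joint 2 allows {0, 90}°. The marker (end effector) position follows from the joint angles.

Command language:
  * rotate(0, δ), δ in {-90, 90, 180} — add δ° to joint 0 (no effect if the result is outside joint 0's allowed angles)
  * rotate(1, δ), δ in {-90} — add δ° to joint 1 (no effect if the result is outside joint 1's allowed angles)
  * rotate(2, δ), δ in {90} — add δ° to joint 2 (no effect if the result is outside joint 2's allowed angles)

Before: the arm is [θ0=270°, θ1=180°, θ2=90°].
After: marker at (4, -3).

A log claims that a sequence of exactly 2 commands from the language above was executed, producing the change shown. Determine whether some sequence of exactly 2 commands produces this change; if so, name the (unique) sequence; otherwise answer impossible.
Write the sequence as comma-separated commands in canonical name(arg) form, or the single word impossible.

rotate(1, -90), rotate(1, -90)

initial: [θ0=270°, θ1=180°, θ2=90°]
[1] after rotate(1, -90): [θ0=270°, θ1=90°, θ2=90°]
[2] after rotate(1, -90): [θ0=270°, θ1=0°, θ2=90°]
uniquely the one of 25 2-step routes that fits.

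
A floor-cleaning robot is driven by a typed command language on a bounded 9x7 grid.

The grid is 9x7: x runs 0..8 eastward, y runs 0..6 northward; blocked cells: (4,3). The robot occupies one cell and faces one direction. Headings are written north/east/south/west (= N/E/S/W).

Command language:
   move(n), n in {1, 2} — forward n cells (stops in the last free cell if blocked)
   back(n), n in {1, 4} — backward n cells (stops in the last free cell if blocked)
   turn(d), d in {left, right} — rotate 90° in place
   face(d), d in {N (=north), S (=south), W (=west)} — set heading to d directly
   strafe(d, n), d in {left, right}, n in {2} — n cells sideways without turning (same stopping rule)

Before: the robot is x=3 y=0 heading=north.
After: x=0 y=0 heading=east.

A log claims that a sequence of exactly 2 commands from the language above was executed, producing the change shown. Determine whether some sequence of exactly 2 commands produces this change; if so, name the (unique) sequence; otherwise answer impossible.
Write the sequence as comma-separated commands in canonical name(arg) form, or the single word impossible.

turn(right), back(4)

key: back(4) runs into the grid edge before its full distance
start: x=3 y=0 heading=north
t=1 turn(right) ⇒ x=3 y=0 heading=east
t=2 back(4) ⇒ x=0 y=0 heading=east
all 121 alternatives checked — unique.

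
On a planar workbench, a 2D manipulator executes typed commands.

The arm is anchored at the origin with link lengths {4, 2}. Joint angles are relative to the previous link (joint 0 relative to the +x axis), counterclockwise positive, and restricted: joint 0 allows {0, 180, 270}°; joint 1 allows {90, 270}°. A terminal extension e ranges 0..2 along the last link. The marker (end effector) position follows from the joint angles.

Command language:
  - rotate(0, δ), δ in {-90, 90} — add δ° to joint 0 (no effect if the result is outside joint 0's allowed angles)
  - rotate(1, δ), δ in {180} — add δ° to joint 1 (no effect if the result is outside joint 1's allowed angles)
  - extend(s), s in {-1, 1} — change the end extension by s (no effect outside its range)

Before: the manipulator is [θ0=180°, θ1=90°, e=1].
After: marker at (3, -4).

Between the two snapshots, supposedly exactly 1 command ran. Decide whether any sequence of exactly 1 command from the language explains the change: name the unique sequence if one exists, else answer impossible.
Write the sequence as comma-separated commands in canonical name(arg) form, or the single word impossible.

rotate(0, 90)

begin: [θ0=180°, θ1=90°, e=1]
[1] after rotate(0, 90): [θ0=270°, θ1=90°, e=1]
no other 1-command option fits: unique.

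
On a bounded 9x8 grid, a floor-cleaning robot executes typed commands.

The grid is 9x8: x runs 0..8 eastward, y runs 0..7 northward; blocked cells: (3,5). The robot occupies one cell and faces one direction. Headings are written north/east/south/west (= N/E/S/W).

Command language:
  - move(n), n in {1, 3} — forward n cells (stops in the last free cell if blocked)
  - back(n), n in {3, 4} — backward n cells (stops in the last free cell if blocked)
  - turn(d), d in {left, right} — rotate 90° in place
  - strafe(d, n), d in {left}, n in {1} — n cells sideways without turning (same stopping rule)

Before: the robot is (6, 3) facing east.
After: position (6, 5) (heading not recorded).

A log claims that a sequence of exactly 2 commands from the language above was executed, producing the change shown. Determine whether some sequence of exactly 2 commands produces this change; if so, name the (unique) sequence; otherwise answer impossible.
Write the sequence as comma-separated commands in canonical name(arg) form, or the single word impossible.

initial: (6, 3) facing east
[1] after strafe(left, 1): (6, 4) facing east
[2] after strafe(left, 1): (6, 5) facing east
no other 2-command option fits: unique.

strafe(left, 1), strafe(left, 1)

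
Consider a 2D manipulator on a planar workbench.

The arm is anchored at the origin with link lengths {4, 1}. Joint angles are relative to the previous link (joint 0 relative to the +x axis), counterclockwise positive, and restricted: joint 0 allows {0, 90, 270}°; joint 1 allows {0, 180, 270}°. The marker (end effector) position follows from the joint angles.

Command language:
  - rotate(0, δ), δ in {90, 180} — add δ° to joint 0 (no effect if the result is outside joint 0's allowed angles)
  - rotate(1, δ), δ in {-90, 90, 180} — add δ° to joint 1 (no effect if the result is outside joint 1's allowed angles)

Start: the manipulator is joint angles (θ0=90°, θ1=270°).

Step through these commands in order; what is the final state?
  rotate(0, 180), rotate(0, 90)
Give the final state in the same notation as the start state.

joint angles (θ0=0°, θ1=270°)

begin: joint angles (θ0=90°, θ1=270°)
step 1 (rotate(0, 180)): joint angles (θ0=270°, θ1=270°)
step 2 (rotate(0, 90)): joint angles (θ0=0°, θ1=270°)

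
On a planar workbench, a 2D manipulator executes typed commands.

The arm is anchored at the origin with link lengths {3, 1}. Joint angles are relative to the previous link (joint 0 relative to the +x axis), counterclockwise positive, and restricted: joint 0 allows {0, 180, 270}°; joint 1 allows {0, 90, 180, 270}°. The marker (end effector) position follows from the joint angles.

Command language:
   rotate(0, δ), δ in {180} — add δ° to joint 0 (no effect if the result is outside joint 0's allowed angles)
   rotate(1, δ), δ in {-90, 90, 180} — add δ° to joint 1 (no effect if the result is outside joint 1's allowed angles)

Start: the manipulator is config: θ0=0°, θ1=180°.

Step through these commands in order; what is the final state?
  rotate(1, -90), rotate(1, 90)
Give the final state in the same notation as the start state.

config: θ0=0°, θ1=180°

t0: config: θ0=0°, θ1=180°
t=1 rotate(1, -90) ⇒ config: θ0=0°, θ1=90°
t=2 rotate(1, 90) ⇒ config: θ0=0°, θ1=180°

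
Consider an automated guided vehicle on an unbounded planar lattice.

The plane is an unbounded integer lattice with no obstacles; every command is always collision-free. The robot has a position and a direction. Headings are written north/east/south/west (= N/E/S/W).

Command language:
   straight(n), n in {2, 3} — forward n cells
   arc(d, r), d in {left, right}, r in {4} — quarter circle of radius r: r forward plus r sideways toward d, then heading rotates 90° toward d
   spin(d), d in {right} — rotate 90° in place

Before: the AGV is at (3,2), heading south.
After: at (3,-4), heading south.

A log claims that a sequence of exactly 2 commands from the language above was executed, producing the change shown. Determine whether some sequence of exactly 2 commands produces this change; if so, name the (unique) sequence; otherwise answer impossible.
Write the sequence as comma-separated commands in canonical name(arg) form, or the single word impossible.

straight(3), straight(3)

key: heading stays S — no command in the sequence turns
start: at (3,2), heading south
t=1 straight(3) ⇒ at (3,-1), heading south
t=2 straight(3) ⇒ at (3,-4), heading south
no other 2-command option fits: unique.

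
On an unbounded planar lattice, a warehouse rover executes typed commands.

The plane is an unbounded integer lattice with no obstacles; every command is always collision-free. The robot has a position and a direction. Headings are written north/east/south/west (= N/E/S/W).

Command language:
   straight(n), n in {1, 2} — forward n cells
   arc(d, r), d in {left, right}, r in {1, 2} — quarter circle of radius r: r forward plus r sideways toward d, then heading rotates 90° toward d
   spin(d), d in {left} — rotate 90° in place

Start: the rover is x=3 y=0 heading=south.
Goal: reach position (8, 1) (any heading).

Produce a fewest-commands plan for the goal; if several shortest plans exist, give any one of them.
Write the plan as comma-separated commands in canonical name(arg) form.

start: x=3 y=0 heading=south
step 1 (arc(left, 1)): x=4 y=-1 heading=east
step 2 (straight(2)): x=6 y=-1 heading=east
step 3 (arc(left, 2)): x=8 y=1 heading=north
shorter routes all fall short; 3 is best.

arc(left, 1), straight(2), arc(left, 2)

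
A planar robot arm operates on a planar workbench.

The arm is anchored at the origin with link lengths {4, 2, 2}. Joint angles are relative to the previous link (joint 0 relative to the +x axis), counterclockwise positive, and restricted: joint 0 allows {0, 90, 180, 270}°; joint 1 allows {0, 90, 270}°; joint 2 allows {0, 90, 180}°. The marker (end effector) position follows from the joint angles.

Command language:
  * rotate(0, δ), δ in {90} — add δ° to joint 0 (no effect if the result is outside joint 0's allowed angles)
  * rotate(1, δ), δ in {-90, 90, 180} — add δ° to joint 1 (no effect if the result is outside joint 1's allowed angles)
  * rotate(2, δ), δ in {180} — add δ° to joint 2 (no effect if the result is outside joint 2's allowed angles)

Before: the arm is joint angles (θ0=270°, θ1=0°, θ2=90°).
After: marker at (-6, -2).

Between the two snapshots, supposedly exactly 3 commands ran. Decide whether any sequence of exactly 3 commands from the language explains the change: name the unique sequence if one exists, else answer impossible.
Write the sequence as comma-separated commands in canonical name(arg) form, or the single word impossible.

rotate(0, 90), rotate(0, 90), rotate(0, 90)

initial: joint angles (θ0=270°, θ1=0°, θ2=90°)
t=1 rotate(0, 90) ⇒ joint angles (θ0=0°, θ1=0°, θ2=90°)
t=2 rotate(0, 90) ⇒ joint angles (θ0=90°, θ1=0°, θ2=90°)
t=3 rotate(0, 90) ⇒ joint angles (θ0=180°, θ1=0°, θ2=90°)
no other 3-command option fits: unique.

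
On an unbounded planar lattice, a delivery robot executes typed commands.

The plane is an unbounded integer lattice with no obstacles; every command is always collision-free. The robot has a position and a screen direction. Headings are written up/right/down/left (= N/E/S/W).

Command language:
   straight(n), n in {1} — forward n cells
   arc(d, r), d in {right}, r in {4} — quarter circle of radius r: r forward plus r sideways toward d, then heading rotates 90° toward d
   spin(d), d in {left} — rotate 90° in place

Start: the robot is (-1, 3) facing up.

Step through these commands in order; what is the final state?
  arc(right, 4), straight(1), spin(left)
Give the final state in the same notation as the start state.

(4, 7) facing up

initial: (-1, 3) facing up
step 1 (arc(right, 4)): (3, 7) facing right
step 2 (straight(1)): (4, 7) facing right
step 3 (spin(left)): (4, 7) facing up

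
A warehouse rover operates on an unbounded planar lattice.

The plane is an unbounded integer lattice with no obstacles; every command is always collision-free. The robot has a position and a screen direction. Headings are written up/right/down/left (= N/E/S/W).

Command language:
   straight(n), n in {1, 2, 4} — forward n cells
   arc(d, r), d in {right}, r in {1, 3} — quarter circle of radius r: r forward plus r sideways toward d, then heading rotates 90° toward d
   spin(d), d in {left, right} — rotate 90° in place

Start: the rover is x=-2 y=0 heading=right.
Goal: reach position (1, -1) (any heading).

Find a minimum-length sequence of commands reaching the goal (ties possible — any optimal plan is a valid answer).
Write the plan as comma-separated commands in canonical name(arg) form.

straight(2), arc(right, 1)

start: x=-2 y=0 heading=right
step 1 (straight(2)): x=0 y=0 heading=right
step 2 (arc(right, 1)): x=1 y=-1 heading=down
no 1-step plan works, so 2 is optimal.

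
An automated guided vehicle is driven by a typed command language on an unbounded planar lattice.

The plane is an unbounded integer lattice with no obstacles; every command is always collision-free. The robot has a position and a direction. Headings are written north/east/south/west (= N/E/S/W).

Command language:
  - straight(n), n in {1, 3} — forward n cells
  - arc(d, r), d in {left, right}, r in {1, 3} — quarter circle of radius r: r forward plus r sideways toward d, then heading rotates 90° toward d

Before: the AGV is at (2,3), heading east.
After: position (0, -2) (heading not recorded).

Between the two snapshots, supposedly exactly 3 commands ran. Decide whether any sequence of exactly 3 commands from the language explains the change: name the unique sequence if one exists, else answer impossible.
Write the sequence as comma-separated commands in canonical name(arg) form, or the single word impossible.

key: order matters: swapping arc(right, 1) and arc(right, 3) lands elsewhere
begin: at (2,3), heading east
t=1 arc(right, 1) ⇒ at (3,2), heading south
t=2 straight(1) ⇒ at (3,1), heading south
t=3 arc(right, 3) ⇒ at (0,-2), heading west
uniquely the one of 216 3-step routes that fits.

arc(right, 1), straight(1), arc(right, 3)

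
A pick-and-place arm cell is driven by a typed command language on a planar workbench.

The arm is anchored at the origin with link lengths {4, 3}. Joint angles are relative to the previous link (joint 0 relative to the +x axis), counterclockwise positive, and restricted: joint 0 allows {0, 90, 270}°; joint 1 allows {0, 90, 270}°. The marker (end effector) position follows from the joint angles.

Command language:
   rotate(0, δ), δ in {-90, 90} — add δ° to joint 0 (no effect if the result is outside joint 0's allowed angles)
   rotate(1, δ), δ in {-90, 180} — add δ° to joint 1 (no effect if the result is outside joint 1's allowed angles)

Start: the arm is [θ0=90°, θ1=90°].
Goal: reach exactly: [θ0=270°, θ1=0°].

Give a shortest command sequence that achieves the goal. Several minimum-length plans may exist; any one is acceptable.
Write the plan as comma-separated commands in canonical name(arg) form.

from: [θ0=90°, θ1=90°]
1. rotate(1, -90) → [θ0=90°, θ1=0°]
2. rotate(0, -90) → [θ0=0°, θ1=0°]
3. rotate(0, -90) → [θ0=270°, θ1=0°]
no 2-step plan works, so 3 is optimal.

rotate(1, -90), rotate(0, -90), rotate(0, -90)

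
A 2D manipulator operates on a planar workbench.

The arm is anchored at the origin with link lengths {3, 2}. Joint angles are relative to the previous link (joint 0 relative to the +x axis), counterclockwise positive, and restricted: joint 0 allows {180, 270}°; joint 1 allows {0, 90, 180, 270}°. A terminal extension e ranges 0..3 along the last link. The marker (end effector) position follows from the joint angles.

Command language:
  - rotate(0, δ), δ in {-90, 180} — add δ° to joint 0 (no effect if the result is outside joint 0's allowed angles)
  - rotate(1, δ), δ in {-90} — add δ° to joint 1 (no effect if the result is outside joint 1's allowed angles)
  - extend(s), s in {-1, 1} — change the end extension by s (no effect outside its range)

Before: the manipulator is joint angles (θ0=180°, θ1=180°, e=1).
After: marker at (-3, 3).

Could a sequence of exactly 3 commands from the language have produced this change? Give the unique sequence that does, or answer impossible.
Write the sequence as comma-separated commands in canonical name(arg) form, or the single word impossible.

begin: joint angles (θ0=180°, θ1=180°, e=1)
step 1 (rotate(1, -90)): joint angles (θ0=180°, θ1=90°, e=1)
step 2 (rotate(1, -90)): joint angles (θ0=180°, θ1=0°, e=1)
step 3 (rotate(1, -90)): joint angles (θ0=180°, θ1=270°, e=1)
no rival 3-sequence matches.

rotate(1, -90), rotate(1, -90), rotate(1, -90)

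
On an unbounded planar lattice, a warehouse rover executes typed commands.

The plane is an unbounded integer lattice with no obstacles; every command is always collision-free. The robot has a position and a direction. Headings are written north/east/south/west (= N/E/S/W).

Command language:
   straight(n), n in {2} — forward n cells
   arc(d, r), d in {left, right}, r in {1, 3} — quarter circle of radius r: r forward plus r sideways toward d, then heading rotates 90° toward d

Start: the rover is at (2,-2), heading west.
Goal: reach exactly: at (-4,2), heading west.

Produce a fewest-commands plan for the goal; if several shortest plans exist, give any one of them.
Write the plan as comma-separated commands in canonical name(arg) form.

arc(right, 1), arc(left, 3), straight(2)

t0: at (2,-2), heading west
[1] after arc(right, 1): at (1,-1), heading north
[2] after arc(left, 3): at (-2,2), heading west
[3] after straight(2): at (-4,2), heading west
minimal: 3 command(s), checked below 3.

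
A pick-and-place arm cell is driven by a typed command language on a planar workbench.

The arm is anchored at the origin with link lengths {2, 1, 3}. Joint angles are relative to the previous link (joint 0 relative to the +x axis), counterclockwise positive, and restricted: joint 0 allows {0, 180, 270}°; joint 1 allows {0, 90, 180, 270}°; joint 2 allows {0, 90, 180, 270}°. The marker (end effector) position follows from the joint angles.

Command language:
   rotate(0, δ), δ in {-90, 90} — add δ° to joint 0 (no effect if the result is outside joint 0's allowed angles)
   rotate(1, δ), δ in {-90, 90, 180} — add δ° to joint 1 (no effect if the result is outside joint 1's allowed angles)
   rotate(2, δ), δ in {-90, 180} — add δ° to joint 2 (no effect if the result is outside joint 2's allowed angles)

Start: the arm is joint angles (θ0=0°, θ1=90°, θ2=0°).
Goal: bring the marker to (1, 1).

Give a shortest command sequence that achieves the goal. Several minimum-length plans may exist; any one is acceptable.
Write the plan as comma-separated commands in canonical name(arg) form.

rotate(2, -90), rotate(2, 180), rotate(0, -90)

from: joint angles (θ0=0°, θ1=90°, θ2=0°)
step 1 (rotate(2, -90)): joint angles (θ0=0°, θ1=90°, θ2=270°)
step 2 (rotate(2, 180)): joint angles (θ0=0°, θ1=90°, θ2=90°)
step 3 (rotate(0, -90)): joint angles (θ0=270°, θ1=90°, θ2=90°)
nothing shorter than 3 reaches the goal.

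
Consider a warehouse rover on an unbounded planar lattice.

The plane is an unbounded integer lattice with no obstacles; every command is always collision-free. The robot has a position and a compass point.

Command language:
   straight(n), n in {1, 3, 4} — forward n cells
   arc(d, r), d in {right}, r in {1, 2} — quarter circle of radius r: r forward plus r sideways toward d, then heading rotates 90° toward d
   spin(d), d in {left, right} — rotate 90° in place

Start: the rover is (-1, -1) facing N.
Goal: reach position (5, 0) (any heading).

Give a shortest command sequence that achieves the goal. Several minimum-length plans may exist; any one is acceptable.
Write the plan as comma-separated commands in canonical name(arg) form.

arc(right, 2), straight(3), arc(right, 1)

from: (-1, -1) facing N
t=1 arc(right, 2) ⇒ (1, 1) facing E
t=2 straight(3) ⇒ (4, 1) facing E
t=3 arc(right, 1) ⇒ (5, 0) facing S
nothing shorter than 3 reaches the goal.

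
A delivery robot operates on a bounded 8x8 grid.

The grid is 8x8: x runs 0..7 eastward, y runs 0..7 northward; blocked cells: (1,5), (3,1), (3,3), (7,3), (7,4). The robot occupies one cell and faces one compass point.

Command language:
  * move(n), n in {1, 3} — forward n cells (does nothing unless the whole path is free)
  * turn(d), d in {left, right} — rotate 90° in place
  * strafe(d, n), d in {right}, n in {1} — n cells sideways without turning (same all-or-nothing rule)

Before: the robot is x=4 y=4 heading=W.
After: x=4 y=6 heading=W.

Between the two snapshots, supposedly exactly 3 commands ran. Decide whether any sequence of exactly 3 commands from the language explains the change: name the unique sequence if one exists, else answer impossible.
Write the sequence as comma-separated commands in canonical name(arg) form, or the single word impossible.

key: still facing W at the end — nothing in the sequence rotates
begin: x=4 y=4 heading=W
t=1 strafe(right, 1) ⇒ x=4 y=5 heading=W
t=2 move(3) ⇒ x=4 y=5 heading=W
t=3 strafe(right, 1) ⇒ x=4 y=6 heading=W
no rival 3-sequence matches.

strafe(right, 1), move(3), strafe(right, 1)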